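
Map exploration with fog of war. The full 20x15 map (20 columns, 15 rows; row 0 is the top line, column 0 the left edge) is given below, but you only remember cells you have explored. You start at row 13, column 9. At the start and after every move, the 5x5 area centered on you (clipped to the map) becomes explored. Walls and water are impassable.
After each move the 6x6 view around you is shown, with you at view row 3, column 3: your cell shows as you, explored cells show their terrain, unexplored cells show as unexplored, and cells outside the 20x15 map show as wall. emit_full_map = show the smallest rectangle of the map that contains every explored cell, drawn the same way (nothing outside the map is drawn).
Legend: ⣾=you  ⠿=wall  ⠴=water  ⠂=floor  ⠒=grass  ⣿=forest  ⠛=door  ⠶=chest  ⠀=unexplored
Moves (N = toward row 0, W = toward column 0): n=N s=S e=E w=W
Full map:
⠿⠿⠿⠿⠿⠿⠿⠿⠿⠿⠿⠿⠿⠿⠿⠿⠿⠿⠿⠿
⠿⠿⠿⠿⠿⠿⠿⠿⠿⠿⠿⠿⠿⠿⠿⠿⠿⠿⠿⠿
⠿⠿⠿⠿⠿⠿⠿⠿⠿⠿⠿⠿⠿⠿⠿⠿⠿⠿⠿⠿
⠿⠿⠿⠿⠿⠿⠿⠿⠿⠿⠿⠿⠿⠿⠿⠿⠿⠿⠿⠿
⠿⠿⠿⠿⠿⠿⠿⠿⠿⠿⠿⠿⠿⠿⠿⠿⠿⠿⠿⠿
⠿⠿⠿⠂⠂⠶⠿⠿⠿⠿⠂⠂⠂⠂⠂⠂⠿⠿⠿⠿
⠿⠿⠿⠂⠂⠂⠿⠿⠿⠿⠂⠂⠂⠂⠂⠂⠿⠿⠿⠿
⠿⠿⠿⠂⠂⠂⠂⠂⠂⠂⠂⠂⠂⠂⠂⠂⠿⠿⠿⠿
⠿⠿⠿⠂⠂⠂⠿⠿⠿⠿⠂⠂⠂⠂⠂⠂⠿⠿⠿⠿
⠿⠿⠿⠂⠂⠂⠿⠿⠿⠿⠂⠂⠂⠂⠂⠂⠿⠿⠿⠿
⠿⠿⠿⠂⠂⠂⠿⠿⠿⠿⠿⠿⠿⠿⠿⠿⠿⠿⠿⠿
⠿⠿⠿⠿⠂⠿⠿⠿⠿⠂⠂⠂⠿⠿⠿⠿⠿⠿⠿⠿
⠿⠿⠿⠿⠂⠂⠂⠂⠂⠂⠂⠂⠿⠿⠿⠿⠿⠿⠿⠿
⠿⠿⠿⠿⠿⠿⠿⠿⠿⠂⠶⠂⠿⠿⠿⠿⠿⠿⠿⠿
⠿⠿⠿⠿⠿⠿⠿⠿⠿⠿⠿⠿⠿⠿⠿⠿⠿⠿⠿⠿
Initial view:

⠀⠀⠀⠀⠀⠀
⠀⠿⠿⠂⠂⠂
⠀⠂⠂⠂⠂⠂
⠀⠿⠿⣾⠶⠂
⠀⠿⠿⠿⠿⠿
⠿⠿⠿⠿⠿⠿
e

⠀⠀⠀⠀⠀⠀
⠿⠿⠂⠂⠂⠿
⠂⠂⠂⠂⠂⠿
⠿⠿⠂⣾⠂⠿
⠿⠿⠿⠿⠿⠿
⠿⠿⠿⠿⠿⠿

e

⠀⠀⠀⠀⠀⠀
⠿⠂⠂⠂⠿⠿
⠂⠂⠂⠂⠿⠿
⠿⠂⠶⣾⠿⠿
⠿⠿⠿⠿⠿⠿
⠿⠿⠿⠿⠿⠿

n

⠀⠀⠀⠀⠀⠀
⠀⠿⠿⠿⠿⠿
⠿⠂⠂⠂⠿⠿
⠂⠂⠂⣾⠿⠿
⠿⠂⠶⠂⠿⠿
⠿⠿⠿⠿⠿⠿

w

⠀⠀⠀⠀⠀⠀
⠀⠿⠿⠿⠿⠿
⠿⠿⠂⠂⠂⠿
⠂⠂⠂⣾⠂⠿
⠿⠿⠂⠶⠂⠿
⠿⠿⠿⠿⠿⠿

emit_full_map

⠀⠿⠿⠿⠿⠿⠿
⠿⠿⠂⠂⠂⠿⠿
⠂⠂⠂⣾⠂⠿⠿
⠿⠿⠂⠶⠂⠿⠿
⠿⠿⠿⠿⠿⠿⠿

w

⠀⠀⠀⠀⠀⠀
⠀⠿⠿⠿⠿⠿
⠀⠿⠿⠂⠂⠂
⠀⠂⠂⣾⠂⠂
⠀⠿⠿⠂⠶⠂
⠀⠿⠿⠿⠿⠿

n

⠀⠀⠀⠀⠀⠀
⠀⠿⠿⠿⠂⠂
⠀⠿⠿⠿⠿⠿
⠀⠿⠿⣾⠂⠂
⠀⠂⠂⠂⠂⠂
⠀⠿⠿⠂⠶⠂

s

⠀⠿⠿⠿⠂⠂
⠀⠿⠿⠿⠿⠿
⠀⠿⠿⠂⠂⠂
⠀⠂⠂⣾⠂⠂
⠀⠿⠿⠂⠶⠂
⠀⠿⠿⠿⠿⠿

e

⠿⠿⠿⠂⠂⠀
⠿⠿⠿⠿⠿⠿
⠿⠿⠂⠂⠂⠿
⠂⠂⠂⣾⠂⠿
⠿⠿⠂⠶⠂⠿
⠿⠿⠿⠿⠿⠿

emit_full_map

⠿⠿⠿⠂⠂⠀⠀
⠿⠿⠿⠿⠿⠿⠿
⠿⠿⠂⠂⠂⠿⠿
⠂⠂⠂⣾⠂⠿⠿
⠿⠿⠂⠶⠂⠿⠿
⠿⠿⠿⠿⠿⠿⠿

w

⠀⠿⠿⠿⠂⠂
⠀⠿⠿⠿⠿⠿
⠀⠿⠿⠂⠂⠂
⠀⠂⠂⣾⠂⠂
⠀⠿⠿⠂⠶⠂
⠀⠿⠿⠿⠿⠿

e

⠿⠿⠿⠂⠂⠀
⠿⠿⠿⠿⠿⠿
⠿⠿⠂⠂⠂⠿
⠂⠂⠂⣾⠂⠿
⠿⠿⠂⠶⠂⠿
⠿⠿⠿⠿⠿⠿

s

⠿⠿⠿⠿⠿⠿
⠿⠿⠂⠂⠂⠿
⠂⠂⠂⠂⠂⠿
⠿⠿⠂⣾⠂⠿
⠿⠿⠿⠿⠿⠿
⠿⠿⠿⠿⠿⠿

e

⠿⠿⠿⠿⠿⠿
⠿⠂⠂⠂⠿⠿
⠂⠂⠂⠂⠿⠿
⠿⠂⠶⣾⠿⠿
⠿⠿⠿⠿⠿⠿
⠿⠿⠿⠿⠿⠿

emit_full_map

⠿⠿⠿⠂⠂⠀⠀
⠿⠿⠿⠿⠿⠿⠿
⠿⠿⠂⠂⠂⠿⠿
⠂⠂⠂⠂⠂⠿⠿
⠿⠿⠂⠶⣾⠿⠿
⠿⠿⠿⠿⠿⠿⠿

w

⠿⠿⠿⠿⠿⠿
⠿⠿⠂⠂⠂⠿
⠂⠂⠂⠂⠂⠿
⠿⠿⠂⣾⠂⠿
⠿⠿⠿⠿⠿⠿
⠿⠿⠿⠿⠿⠿


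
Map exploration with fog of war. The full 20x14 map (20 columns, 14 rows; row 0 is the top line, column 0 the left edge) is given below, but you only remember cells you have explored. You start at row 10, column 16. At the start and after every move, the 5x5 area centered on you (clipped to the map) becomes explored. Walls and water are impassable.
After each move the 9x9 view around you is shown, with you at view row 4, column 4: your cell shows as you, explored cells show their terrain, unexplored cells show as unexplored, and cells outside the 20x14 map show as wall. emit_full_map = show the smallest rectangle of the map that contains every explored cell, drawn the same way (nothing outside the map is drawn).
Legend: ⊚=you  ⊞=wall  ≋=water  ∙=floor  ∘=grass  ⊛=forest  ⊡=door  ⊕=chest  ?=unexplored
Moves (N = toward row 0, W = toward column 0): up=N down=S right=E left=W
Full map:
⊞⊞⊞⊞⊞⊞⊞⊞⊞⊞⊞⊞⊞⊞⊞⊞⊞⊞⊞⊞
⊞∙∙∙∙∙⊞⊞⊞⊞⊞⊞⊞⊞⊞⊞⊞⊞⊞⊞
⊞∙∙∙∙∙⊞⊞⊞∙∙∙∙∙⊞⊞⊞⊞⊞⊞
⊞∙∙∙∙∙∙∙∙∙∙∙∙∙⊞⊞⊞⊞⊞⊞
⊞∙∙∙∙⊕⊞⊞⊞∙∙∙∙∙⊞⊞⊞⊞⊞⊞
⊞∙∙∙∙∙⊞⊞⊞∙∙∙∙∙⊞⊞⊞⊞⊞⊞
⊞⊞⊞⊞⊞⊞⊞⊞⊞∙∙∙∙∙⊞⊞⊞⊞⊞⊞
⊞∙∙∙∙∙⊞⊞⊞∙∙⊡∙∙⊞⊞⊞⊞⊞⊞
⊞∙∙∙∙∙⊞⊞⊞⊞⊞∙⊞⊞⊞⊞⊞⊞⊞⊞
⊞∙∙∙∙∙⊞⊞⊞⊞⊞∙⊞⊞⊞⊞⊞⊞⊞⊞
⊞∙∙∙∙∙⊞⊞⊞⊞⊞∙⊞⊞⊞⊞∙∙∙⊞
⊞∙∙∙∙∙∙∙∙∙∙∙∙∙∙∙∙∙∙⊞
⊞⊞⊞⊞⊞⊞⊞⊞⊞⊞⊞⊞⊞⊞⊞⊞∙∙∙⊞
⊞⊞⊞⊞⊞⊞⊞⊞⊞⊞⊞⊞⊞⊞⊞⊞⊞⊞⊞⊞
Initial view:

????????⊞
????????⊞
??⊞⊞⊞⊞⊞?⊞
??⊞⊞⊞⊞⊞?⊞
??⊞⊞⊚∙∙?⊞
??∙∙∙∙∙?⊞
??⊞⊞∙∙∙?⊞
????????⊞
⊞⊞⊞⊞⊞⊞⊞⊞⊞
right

???????⊞⊞
???????⊞⊞
?⊞⊞⊞⊞⊞⊞⊞⊞
?⊞⊞⊞⊞⊞⊞⊞⊞
?⊞⊞∙⊚∙⊞⊞⊞
?∙∙∙∙∙⊞⊞⊞
?⊞⊞∙∙∙⊞⊞⊞
???????⊞⊞
⊞⊞⊞⊞⊞⊞⊞⊞⊞

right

??????⊞⊞⊞
??????⊞⊞⊞
⊞⊞⊞⊞⊞⊞⊞⊞⊞
⊞⊞⊞⊞⊞⊞⊞⊞⊞
⊞⊞∙∙⊚⊞⊞⊞⊞
∙∙∙∙∙⊞⊞⊞⊞
⊞⊞∙∙∙⊞⊞⊞⊞
??????⊞⊞⊞
⊞⊞⊞⊞⊞⊞⊞⊞⊞

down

??????⊞⊞⊞
⊞⊞⊞⊞⊞⊞⊞⊞⊞
⊞⊞⊞⊞⊞⊞⊞⊞⊞
⊞⊞∙∙∙⊞⊞⊞⊞
∙∙∙∙⊚⊞⊞⊞⊞
⊞⊞∙∙∙⊞⊞⊞⊞
??⊞⊞⊞⊞⊞⊞⊞
⊞⊞⊞⊞⊞⊞⊞⊞⊞
⊞⊞⊞⊞⊞⊞⊞⊞⊞

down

⊞⊞⊞⊞⊞⊞⊞⊞⊞
⊞⊞⊞⊞⊞⊞⊞⊞⊞
⊞⊞∙∙∙⊞⊞⊞⊞
∙∙∙∙∙⊞⊞⊞⊞
⊞⊞∙∙⊚⊞⊞⊞⊞
??⊞⊞⊞⊞⊞⊞⊞
⊞⊞⊞⊞⊞⊞⊞⊞⊞
⊞⊞⊞⊞⊞⊞⊞⊞⊞
⊞⊞⊞⊞⊞⊞⊞⊞⊞

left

?⊞⊞⊞⊞⊞⊞⊞⊞
?⊞⊞⊞⊞⊞⊞⊞⊞
?⊞⊞∙∙∙⊞⊞⊞
?∙∙∙∙∙⊞⊞⊞
?⊞⊞∙⊚∙⊞⊞⊞
??⊞⊞⊞⊞⊞⊞⊞
⊞⊞⊞⊞⊞⊞⊞⊞⊞
⊞⊞⊞⊞⊞⊞⊞⊞⊞
⊞⊞⊞⊞⊞⊞⊞⊞⊞

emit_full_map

⊞⊞⊞⊞⊞⊞
⊞⊞⊞⊞⊞⊞
⊞⊞∙∙∙⊞
∙∙∙∙∙⊞
⊞⊞∙⊚∙⊞
?⊞⊞⊞⊞⊞

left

??⊞⊞⊞⊞⊞⊞⊞
??⊞⊞⊞⊞⊞⊞⊞
??⊞⊞∙∙∙⊞⊞
??∙∙∙∙∙⊞⊞
??⊞⊞⊚∙∙⊞⊞
??⊞⊞⊞⊞⊞⊞⊞
⊞⊞⊞⊞⊞⊞⊞⊞⊞
⊞⊞⊞⊞⊞⊞⊞⊞⊞
⊞⊞⊞⊞⊞⊞⊞⊞⊞

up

????????⊞
??⊞⊞⊞⊞⊞⊞⊞
??⊞⊞⊞⊞⊞⊞⊞
??⊞⊞∙∙∙⊞⊞
??∙∙⊚∙∙⊞⊞
??⊞⊞∙∙∙⊞⊞
??⊞⊞⊞⊞⊞⊞⊞
⊞⊞⊞⊞⊞⊞⊞⊞⊞
⊞⊞⊞⊞⊞⊞⊞⊞⊞

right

???????⊞⊞
?⊞⊞⊞⊞⊞⊞⊞⊞
?⊞⊞⊞⊞⊞⊞⊞⊞
?⊞⊞∙∙∙⊞⊞⊞
?∙∙∙⊚∙⊞⊞⊞
?⊞⊞∙∙∙⊞⊞⊞
?⊞⊞⊞⊞⊞⊞⊞⊞
⊞⊞⊞⊞⊞⊞⊞⊞⊞
⊞⊞⊞⊞⊞⊞⊞⊞⊞

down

?⊞⊞⊞⊞⊞⊞⊞⊞
?⊞⊞⊞⊞⊞⊞⊞⊞
?⊞⊞∙∙∙⊞⊞⊞
?∙∙∙∙∙⊞⊞⊞
?⊞⊞∙⊚∙⊞⊞⊞
?⊞⊞⊞⊞⊞⊞⊞⊞
⊞⊞⊞⊞⊞⊞⊞⊞⊞
⊞⊞⊞⊞⊞⊞⊞⊞⊞
⊞⊞⊞⊞⊞⊞⊞⊞⊞

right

⊞⊞⊞⊞⊞⊞⊞⊞⊞
⊞⊞⊞⊞⊞⊞⊞⊞⊞
⊞⊞∙∙∙⊞⊞⊞⊞
∙∙∙∙∙⊞⊞⊞⊞
⊞⊞∙∙⊚⊞⊞⊞⊞
⊞⊞⊞⊞⊞⊞⊞⊞⊞
⊞⊞⊞⊞⊞⊞⊞⊞⊞
⊞⊞⊞⊞⊞⊞⊞⊞⊞
⊞⊞⊞⊞⊞⊞⊞⊞⊞

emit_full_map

⊞⊞⊞⊞⊞⊞
⊞⊞⊞⊞⊞⊞
⊞⊞∙∙∙⊞
∙∙∙∙∙⊞
⊞⊞∙∙⊚⊞
⊞⊞⊞⊞⊞⊞

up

??????⊞⊞⊞
⊞⊞⊞⊞⊞⊞⊞⊞⊞
⊞⊞⊞⊞⊞⊞⊞⊞⊞
⊞⊞∙∙∙⊞⊞⊞⊞
∙∙∙∙⊚⊞⊞⊞⊞
⊞⊞∙∙∙⊞⊞⊞⊞
⊞⊞⊞⊞⊞⊞⊞⊞⊞
⊞⊞⊞⊞⊞⊞⊞⊞⊞
⊞⊞⊞⊞⊞⊞⊞⊞⊞

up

??????⊞⊞⊞
??????⊞⊞⊞
⊞⊞⊞⊞⊞⊞⊞⊞⊞
⊞⊞⊞⊞⊞⊞⊞⊞⊞
⊞⊞∙∙⊚⊞⊞⊞⊞
∙∙∙∙∙⊞⊞⊞⊞
⊞⊞∙∙∙⊞⊞⊞⊞
⊞⊞⊞⊞⊞⊞⊞⊞⊞
⊞⊞⊞⊞⊞⊞⊞⊞⊞

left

???????⊞⊞
???????⊞⊞
?⊞⊞⊞⊞⊞⊞⊞⊞
?⊞⊞⊞⊞⊞⊞⊞⊞
?⊞⊞∙⊚∙⊞⊞⊞
?∙∙∙∙∙⊞⊞⊞
?⊞⊞∙∙∙⊞⊞⊞
?⊞⊞⊞⊞⊞⊞⊞⊞
⊞⊞⊞⊞⊞⊞⊞⊞⊞

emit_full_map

⊞⊞⊞⊞⊞⊞
⊞⊞⊞⊞⊞⊞
⊞⊞∙⊚∙⊞
∙∙∙∙∙⊞
⊞⊞∙∙∙⊞
⊞⊞⊞⊞⊞⊞


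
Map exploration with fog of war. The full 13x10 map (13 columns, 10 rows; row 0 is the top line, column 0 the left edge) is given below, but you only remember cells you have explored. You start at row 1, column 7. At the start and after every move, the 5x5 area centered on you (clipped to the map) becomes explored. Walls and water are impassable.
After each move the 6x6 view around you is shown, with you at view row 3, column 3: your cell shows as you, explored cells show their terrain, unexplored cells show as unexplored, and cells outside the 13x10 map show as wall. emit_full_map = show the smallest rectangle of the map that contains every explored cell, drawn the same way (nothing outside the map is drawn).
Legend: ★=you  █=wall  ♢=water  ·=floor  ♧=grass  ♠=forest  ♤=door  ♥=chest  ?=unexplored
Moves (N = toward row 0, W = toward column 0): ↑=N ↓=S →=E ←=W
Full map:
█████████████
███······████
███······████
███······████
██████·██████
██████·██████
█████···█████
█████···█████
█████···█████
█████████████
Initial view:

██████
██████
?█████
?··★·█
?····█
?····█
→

██████
██████
██████
···★██
····██
····██

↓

██████
██████
····██
···★██
····██
?·████

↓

██████
····██
····██
···★██
?·████
?·████

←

?█████
?····█
?····█
?··★·█
?█·███
?█·███

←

??████
?·····
?·····
?··★··
?██·██
?██·██

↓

?·····
?·····
?·····
?██★██
?██·██
?█···█

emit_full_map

?██████
·····██
·····██
·····██
██★████
██·████
█···█??

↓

?·····
?·····
?██·██
?██★██
?█···█
?█···█

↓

?·····
?██·██
?██·██
?█·★·█
?█···█
?█···█

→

·····█
██·███
██·███
█··★██
█···██
█···██

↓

██·███
██·███
█···██
█··★██
█···██
?█████

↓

██·███
█···██
█···██
█··★██
?█████
██████

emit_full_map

?██████
·····██
·····██
·····██
██·████
██·████
█···██?
█···██?
█··★██?
?█████?

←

?██·██
?█···█
?█···█
?█·★·█
?█████
██████

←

??██·█
?██···
?██···
?██★··
?█████
██████

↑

??██·█
?███·█
?██···
?██★··
?██···
?█████

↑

??····
?███·█
?███·█
?██★··
?██···
?██···

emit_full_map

??██████
?·····██
?·····██
?·····██
███·████
███·████
██★··██?
██···██?
██···██?
███████?

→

?·····
███·██
███·██
██·★·█
██···█
██···█

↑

?·····
?·····
███·██
███★██
██···█
██···█

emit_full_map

??██████
?·····██
?·····██
?·····██
███·████
███★████
██···██?
██···██?
██···██?
███████?


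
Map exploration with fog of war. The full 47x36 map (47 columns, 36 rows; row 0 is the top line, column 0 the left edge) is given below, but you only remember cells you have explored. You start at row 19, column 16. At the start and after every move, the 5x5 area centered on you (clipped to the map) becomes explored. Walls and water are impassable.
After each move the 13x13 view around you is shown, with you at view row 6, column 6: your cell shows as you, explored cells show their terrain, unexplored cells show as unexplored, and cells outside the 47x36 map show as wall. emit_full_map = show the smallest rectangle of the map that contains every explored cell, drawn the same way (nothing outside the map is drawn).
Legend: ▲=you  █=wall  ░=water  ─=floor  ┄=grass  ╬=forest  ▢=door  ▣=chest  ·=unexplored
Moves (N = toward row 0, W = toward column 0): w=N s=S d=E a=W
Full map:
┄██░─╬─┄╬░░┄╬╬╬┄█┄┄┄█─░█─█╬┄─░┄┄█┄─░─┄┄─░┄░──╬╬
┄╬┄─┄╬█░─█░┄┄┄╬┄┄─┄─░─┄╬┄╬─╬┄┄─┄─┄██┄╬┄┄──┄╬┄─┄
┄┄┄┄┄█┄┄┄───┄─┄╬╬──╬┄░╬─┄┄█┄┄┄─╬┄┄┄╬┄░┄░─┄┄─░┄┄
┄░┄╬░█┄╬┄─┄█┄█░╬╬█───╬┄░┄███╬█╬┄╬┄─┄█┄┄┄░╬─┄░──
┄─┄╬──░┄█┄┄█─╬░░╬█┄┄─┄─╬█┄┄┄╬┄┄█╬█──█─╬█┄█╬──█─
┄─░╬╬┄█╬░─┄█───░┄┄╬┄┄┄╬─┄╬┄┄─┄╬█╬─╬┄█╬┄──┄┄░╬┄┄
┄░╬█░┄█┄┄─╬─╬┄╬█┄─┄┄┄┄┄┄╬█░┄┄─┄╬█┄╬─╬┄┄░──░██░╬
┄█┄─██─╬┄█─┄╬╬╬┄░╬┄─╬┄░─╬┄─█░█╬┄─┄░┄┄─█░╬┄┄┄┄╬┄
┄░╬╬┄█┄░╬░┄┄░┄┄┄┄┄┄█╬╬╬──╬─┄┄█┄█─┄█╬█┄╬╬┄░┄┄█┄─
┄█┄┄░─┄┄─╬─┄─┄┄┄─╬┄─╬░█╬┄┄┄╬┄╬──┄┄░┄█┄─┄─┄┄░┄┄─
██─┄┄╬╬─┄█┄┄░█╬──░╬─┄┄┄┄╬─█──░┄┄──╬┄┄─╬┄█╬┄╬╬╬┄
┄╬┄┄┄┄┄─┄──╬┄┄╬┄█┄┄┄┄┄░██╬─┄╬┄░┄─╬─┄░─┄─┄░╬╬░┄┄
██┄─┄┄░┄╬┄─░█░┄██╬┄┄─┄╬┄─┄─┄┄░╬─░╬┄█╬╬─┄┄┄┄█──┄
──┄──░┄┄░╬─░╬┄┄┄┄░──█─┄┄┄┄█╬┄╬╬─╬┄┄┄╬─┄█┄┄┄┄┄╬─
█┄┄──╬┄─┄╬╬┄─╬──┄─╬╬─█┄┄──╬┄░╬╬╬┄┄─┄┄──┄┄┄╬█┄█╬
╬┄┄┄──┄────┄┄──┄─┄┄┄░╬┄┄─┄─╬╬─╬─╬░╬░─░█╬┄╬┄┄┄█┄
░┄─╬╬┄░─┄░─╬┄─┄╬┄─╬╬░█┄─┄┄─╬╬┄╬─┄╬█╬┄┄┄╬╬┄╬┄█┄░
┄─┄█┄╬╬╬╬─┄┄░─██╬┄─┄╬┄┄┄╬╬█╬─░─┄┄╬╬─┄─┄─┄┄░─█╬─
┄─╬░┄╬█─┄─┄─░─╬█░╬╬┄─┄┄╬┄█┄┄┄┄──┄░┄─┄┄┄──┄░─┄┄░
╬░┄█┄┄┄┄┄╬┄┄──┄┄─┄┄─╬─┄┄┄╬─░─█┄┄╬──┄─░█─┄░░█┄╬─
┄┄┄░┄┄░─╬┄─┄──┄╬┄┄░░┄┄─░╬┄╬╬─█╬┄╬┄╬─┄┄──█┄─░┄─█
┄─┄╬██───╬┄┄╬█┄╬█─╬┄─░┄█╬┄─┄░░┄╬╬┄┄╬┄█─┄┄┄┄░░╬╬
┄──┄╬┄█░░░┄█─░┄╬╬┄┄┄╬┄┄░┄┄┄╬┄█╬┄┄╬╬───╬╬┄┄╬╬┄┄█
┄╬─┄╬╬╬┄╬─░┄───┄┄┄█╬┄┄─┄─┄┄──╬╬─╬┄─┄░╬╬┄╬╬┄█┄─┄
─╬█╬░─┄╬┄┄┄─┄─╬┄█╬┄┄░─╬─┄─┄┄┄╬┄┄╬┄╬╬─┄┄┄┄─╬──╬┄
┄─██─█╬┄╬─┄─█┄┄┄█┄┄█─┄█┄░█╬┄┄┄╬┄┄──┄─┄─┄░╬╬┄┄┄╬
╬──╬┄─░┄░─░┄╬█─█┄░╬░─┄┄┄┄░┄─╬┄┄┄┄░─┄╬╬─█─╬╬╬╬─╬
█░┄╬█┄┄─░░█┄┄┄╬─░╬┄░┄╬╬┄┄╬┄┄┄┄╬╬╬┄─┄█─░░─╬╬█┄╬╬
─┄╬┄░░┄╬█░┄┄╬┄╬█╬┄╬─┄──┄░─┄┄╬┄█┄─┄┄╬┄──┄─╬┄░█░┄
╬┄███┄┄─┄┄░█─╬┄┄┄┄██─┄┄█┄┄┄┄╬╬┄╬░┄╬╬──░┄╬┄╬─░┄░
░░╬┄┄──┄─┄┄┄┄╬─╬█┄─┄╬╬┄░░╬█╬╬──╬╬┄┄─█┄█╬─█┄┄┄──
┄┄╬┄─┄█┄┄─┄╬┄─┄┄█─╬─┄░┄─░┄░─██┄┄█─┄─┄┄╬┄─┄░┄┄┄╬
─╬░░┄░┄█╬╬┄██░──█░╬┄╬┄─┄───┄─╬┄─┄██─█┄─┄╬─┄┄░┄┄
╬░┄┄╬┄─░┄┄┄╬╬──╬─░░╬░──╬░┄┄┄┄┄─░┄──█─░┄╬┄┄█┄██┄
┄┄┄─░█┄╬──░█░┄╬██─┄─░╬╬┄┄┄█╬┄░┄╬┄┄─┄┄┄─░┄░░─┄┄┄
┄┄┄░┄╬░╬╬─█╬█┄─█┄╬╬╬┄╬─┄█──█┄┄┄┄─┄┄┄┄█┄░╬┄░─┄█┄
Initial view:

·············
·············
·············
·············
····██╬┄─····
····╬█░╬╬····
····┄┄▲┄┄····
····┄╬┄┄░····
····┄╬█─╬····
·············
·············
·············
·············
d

·············
·············
·············
·············
···██╬┄─┄····
···╬█░╬╬┄····
···┄┄─▲┄─····
···┄╬┄┄░░····
···┄╬█─╬┄····
·············
·············
·············
·············

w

·············
·············
·············
·············
····╬┄─╬╬····
···██╬┄─┄····
···╬█░▲╬┄····
···┄┄─┄┄─····
···┄╬┄┄░░····
···┄╬█─╬┄····
·············
·············
·············

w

·············
·············
·············
·············
····┄─┄┄┄····
····╬┄─╬╬····
···██╬▲─┄····
···╬█░╬╬┄····
···┄┄─┄┄─····
···┄╬┄┄░░····
···┄╬█─╬┄····
·············
·············

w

·············
·············
·············
·············
····─┄─╬╬····
····┄─┄┄┄····
····╬┄▲╬╬····
···██╬┄─┄····
···╬█░╬╬┄····
···┄┄─┄┄─····
···┄╬┄┄░░····
···┄╬█─╬┄····
·············

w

·············
·············
·············
·············
····┄┄░──····
····─┄─╬╬····
····┄─▲┄┄····
····╬┄─╬╬····
···██╬┄─┄····
···╬█░╬╬┄····
···┄┄─┄┄─····
···┄╬┄┄░░····
···┄╬█─╬┄····

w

·············
·············
·············
·············
····██╬┄┄····
····┄┄░──····
····─┄▲╬╬····
····┄─┄┄┄····
····╬┄─╬╬····
···██╬┄─┄····
···╬█░╬╬┄····
···┄┄─┄┄─····
···┄╬┄┄░░····

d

·············
·············
·············
·············
···██╬┄┄─····
···┄┄░──█····
···─┄─▲╬─····
···┄─┄┄┄░····
···╬┄─╬╬░····
··██╬┄─┄·····
··╬█░╬╬┄·····
··┄┄─┄┄─·····
··┄╬┄┄░░·····

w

·············
·············
·············
·············
····█┄┄┄┄····
···██╬┄┄─····
···┄┄░▲─█····
···─┄─╬╬─····
···┄─┄┄┄░····
···╬┄─╬╬░····
··██╬┄─┄·····
··╬█░╬╬┄·····
··┄┄─┄┄─·····

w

·············
·············
·············
·············
····─░╬─┄····
····█┄┄┄┄····
···██╬▲┄─····
···┄┄░──█····
···─┄─╬╬─····
···┄─┄┄┄░····
···╬┄─╬╬░····
··██╬┄─┄·····
··╬█░╬╬┄·····

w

·············
·············
·············
·············
····─╬┄─╬····
····─░╬─┄····
····█┄▲┄┄····
···██╬┄┄─····
···┄┄░──█····
···─┄─╬╬─····
···┄─┄┄┄░····
···╬┄─╬╬░····
··██╬┄─┄·····

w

·············
·············
·············
·············
····┄┄┄█╬····
····─╬┄─╬····
····─░▲─┄····
····█┄┄┄┄····
···██╬┄┄─····
···┄┄░──█····
···─┄─╬╬─····
···┄─┄┄┄░····
···╬┄─╬╬░····

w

·············
·············
·············
·············
····░╬┄─╬····
····┄┄┄█╬····
····─╬▲─╬····
····─░╬─┄····
····█┄┄┄┄····
···██╬┄┄─····
···┄┄░──█····
···─┄─╬╬─····
···┄─┄┄┄░····

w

·············
·············
·············
·············
····┄─┄┄┄····
····░╬┄─╬····
····┄┄▲█╬····
····─╬┄─╬····
····─░╬─┄····
····█┄┄┄┄····
···██╬┄┄─····
···┄┄░──█····
···─┄─╬╬─····

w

·············
·············
·············
·············
····┄┄╬┄┄····
····┄─┄┄┄····
····░╬▲─╬····
····┄┄┄█╬····
····─╬┄─╬····
····─░╬─┄····
····█┄┄┄┄····
···██╬┄┄─····
···┄┄░──█····

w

·············
·············
·············
·············
····╬█┄┄─····
····┄┄╬┄┄····
····┄─▲┄┄····
····░╬┄─╬····
····┄┄┄█╬····
····─╬┄─╬····
····─░╬─┄····
····█┄┄┄┄····
···██╬┄┄─····

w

█████████████
·············
·············
·············
····╬█───····
····╬█┄┄─····
····┄┄▲┄┄····
····┄─┄┄┄····
····░╬┄─╬····
····┄┄┄█╬····
····─╬┄─╬····
····─░╬─┄····
····█┄┄┄┄····

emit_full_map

··╬█───
··╬█┄┄─
··┄┄▲┄┄
··┄─┄┄┄
··░╬┄─╬
··┄┄┄█╬
··─╬┄─╬
··─░╬─┄
··█┄┄┄┄
·██╬┄┄─
·┄┄░──█
·─┄─╬╬─
·┄─┄┄┄░
·╬┄─╬╬░
██╬┄─┄·
╬█░╬╬┄·
┄┄─┄┄─·
┄╬┄┄░░·
┄╬█─╬┄·

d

█████████████
·············
·············
·············
···╬█───╬····
···╬█┄┄─┄····
···┄┄╬▲┄┄····
···┄─┄┄┄┄····
···░╬┄─╬┄····
···┄┄┄█╬·····
···─╬┄─╬·····
···─░╬─┄·····
···█┄┄┄┄·····

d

█████████████
·············
·············
·············
··╬█───╬┄····
··╬█┄┄─┄─····
··┄┄╬┄▲┄╬····
··┄─┄┄┄┄┄····
··░╬┄─╬┄░····
··┄┄┄█╬······
··─╬┄─╬······
··─░╬─┄······
··█┄┄┄┄······

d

█████████████
·············
·············
·············
·╬█───╬┄░····
·╬█┄┄─┄─╬····
·┄┄╬┄┄▲╬─····
·┄─┄┄┄┄┄┄····
·░╬┄─╬┄░─····
·┄┄┄█╬·······
·─╬┄─╬·······
·─░╬─┄·······
·█┄┄┄┄·······

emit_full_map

··╬█───╬┄░
··╬█┄┄─┄─╬
··┄┄╬┄┄▲╬─
··┄─┄┄┄┄┄┄
··░╬┄─╬┄░─
··┄┄┄█╬···
··─╬┄─╬···
··─░╬─┄···
··█┄┄┄┄···
·██╬┄┄─···
·┄┄░──█···
·─┄─╬╬─···
·┄─┄┄┄░···
·╬┄─╬╬░···
██╬┄─┄····
╬█░╬╬┄····
┄┄─┄┄─····
┄╬┄┄░░····
┄╬█─╬┄····


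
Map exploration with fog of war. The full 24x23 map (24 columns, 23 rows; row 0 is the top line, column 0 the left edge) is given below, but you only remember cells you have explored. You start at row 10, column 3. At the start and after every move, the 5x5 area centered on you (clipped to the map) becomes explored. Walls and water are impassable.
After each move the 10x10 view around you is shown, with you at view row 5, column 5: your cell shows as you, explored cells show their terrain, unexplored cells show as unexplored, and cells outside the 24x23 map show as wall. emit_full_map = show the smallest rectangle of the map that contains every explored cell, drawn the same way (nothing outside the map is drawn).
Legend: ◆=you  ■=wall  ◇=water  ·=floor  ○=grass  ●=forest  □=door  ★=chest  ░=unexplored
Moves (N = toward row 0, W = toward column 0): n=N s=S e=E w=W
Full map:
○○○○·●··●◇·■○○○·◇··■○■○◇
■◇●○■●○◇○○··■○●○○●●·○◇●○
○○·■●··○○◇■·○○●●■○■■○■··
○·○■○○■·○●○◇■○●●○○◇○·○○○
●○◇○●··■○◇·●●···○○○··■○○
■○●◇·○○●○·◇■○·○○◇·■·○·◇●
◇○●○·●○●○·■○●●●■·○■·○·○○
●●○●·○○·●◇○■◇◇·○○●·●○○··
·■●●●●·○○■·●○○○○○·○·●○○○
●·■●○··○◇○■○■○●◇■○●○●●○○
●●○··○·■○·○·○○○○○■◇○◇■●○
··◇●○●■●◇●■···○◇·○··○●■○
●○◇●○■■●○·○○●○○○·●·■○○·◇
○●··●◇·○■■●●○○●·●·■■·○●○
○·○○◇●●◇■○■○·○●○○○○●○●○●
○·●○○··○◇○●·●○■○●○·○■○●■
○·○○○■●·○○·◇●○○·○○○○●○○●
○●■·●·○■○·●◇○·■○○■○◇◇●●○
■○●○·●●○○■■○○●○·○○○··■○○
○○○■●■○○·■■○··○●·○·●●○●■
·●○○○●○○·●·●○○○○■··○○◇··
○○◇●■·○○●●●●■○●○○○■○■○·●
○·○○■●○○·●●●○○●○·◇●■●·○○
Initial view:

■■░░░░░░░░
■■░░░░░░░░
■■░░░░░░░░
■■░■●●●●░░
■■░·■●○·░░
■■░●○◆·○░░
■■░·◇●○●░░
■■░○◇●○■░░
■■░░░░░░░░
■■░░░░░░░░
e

■░░░░░░░░░
■░░░░░░░░░
■░░░░░░░░░
■░■●●●●·░░
■░·■●○··░░
■░●○·◆○·░░
■░·◇●○●■░░
■░○◇●○■■░░
■░░░░░░░░░
■░░░░░░░░░

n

■░░░░░░░░░
■░░░░░░░░░
■░░░░░░░░░
■░░○●·○○░░
■░■●●●●·░░
■░·■●◆··░░
■░●○··○·░░
■░·◇●○●■░░
■░○◇●○■■░░
■░░░░░░░░░

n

■░░░░░░░░░
■░░░░░░░░░
■░░░░░░░░░
■░░●○·●○░░
■░░○●·○○░░
■░■●●◆●·░░
■░·■●○··░░
■░●○··○·░░
■░·◇●○●■░░
■░○◇●○■■░░

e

░░░░░░░░░░
░░░░░░░░░░
░░░░░░░░░░
░░●○·●○●░░
░░○●·○○·░░
░■●●●◆·○░░
░·■●○··○░░
░●○··○·■░░
░·◇●○●■░░░
░○◇●○■■░░░

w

■░░░░░░░░░
■░░░░░░░░░
■░░░░░░░░░
■░░●○·●○●░
■░░○●·○○·░
■░■●●◆●·○░
■░·■●○··○░
■░●○··○·■░
■░·◇●○●■░░
■░○◇●○■■░░

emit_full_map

░●○·●○●
░○●·○○·
■●●◆●·○
·■●○··○
●○··○·■
·◇●○●■░
○◇●○■■░

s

■░░░░░░░░░
■░░░░░░░░░
■░░●○·●○●░
■░░○●·○○·░
■░■●●●●·○░
■░·■●◆··○░
■░●○··○·■░
■░·◇●○●■░░
■░○◇●○■■░░
■░░░░░░░░░

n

■░░░░░░░░░
■░░░░░░░░░
■░░░░░░░░░
■░░●○·●○●░
■░░○●·○○·░
■░■●●◆●·○░
■░·■●○··○░
■░●○··○·■░
■░·◇●○●■░░
■░○◇●○■■░░

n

■░░░░░░░░░
■░░░░░░░░░
■░░░░░░░░░
■░░●◇·○○░░
■░░●○·●○●░
■░░○●◆○○·░
■░■●●●●·○░
■░·■●○··○░
■░●○··○·■░
■░·◇●○●■░░

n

■░░░░░░░░░
■░░░░░░░░░
■░░░░░░░░░
■░░◇○●··░░
■░░●◇·○○░░
■░░●○◆●○●░
■░░○●·○○·░
■░■●●●●·○░
■░·■●○··○░
■░●○··○·■░

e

░░░░░░░░░░
░░░░░░░░░░
░░░░░░░░░░
░░◇○●··■░░
░░●◇·○○●░░
░░●○·◆○●░░
░░○●·○○·░░
░■●●●●·○░░
░·■●○··○░░
░●○··○·■░░

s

░░░░░░░░░░
░░░░░░░░░░
░░◇○●··■░░
░░●◇·○○●░░
░░●○·●○●░░
░░○●·◆○·░░
░■●●●●·○░░
░·■●○··○░░
░●○··○·■░░
░·◇●○●■░░░

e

░░░░░░░░░░
░░░░░░░░░░
░◇○●··■░░░
░●◇·○○●○░░
░●○·●○●○░░
░○●·○◆·●░░
■●●●●·○○░░
·■●○··○◇░░
●○··○·■░░░
·◇●○●■░░░░

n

░░░░░░░░░░
░░░░░░░░░░
░░░░░░░░░░
░◇○●··■○░░
░●◇·○○●○░░
░●○·●◆●○░░
░○●·○○·●░░
■●●●●·○○░░
·■●○··○◇░░
●○··○·■░░░

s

░░░░░░░░░░
░░░░░░░░░░
░◇○●··■○░░
░●◇·○○●○░░
░●○·●○●○░░
░○●·○◆·●░░
■●●●●·○○░░
·■●○··○◇░░
●○··○·■░░░
·◇●○●■░░░░

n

░░░░░░░░░░
░░░░░░░░░░
░░░░░░░░░░
░◇○●··■○░░
░●◇·○○●○░░
░●○·●◆●○░░
░○●·○○·●░░
■●●●●·○○░░
·■●○··○◇░░
●○··○·■░░░

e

░░░░░░░░░░
░░░░░░░░░░
░░░░░░░░░░
◇○●··■○◇░░
●◇·○○●○·░░
●○·●○◆○·░░
○●·○○·●◇░░
●●●●·○○■░░
■●○··○◇░░░
○··○·■░░░░

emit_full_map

░◇○●··■○◇
░●◇·○○●○·
░●○·●○◆○·
░○●·○○·●◇
■●●●●·○○■
·■●○··○◇░
●○··○·■░░
·◇●○●■░░░
○◇●○■■░░░

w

░░░░░░░░░░
░░░░░░░░░░
░░░░░░░░░░
░◇○●··■○◇░
░●◇·○○●○·░
░●○·●◆●○·░
░○●·○○·●◇░
■●●●●·○○■░
·■●○··○◇░░
●○··○·■░░░

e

░░░░░░░░░░
░░░░░░░░░░
░░░░░░░░░░
◇○●··■○◇░░
●◇·○○●○·░░
●○·●○◆○·░░
○●·○○·●◇░░
●●●●·○○■░░
■●○··○◇░░░
○··○·■░░░░

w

░░░░░░░░░░
░░░░░░░░░░
░░░░░░░░░░
░◇○●··■○◇░
░●◇·○○●○·░
░●○·●◆●○·░
░○●·○○·●◇░
■●●●●·○○■░
·■●○··○◇░░
●○··○·■░░░

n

░░░░░░░░░░
░░░░░░░░░░
░░░░░░░░░░
░░░○○■·○░░
░◇○●··■○◇░
░●◇·○◆●○·░
░●○·●○●○·░
░○●·○○·●◇░
■●●●●·○○■░
·■●○··○◇░░

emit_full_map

░░░○○■·○░
░◇○●··■○◇
░●◇·○◆●○·
░●○·●○●○·
░○●·○○·●◇
■●●●●·○○■
·■●○··○◇░
●○··○·■░░
·◇●○●■░░░
○◇●○■■░░░


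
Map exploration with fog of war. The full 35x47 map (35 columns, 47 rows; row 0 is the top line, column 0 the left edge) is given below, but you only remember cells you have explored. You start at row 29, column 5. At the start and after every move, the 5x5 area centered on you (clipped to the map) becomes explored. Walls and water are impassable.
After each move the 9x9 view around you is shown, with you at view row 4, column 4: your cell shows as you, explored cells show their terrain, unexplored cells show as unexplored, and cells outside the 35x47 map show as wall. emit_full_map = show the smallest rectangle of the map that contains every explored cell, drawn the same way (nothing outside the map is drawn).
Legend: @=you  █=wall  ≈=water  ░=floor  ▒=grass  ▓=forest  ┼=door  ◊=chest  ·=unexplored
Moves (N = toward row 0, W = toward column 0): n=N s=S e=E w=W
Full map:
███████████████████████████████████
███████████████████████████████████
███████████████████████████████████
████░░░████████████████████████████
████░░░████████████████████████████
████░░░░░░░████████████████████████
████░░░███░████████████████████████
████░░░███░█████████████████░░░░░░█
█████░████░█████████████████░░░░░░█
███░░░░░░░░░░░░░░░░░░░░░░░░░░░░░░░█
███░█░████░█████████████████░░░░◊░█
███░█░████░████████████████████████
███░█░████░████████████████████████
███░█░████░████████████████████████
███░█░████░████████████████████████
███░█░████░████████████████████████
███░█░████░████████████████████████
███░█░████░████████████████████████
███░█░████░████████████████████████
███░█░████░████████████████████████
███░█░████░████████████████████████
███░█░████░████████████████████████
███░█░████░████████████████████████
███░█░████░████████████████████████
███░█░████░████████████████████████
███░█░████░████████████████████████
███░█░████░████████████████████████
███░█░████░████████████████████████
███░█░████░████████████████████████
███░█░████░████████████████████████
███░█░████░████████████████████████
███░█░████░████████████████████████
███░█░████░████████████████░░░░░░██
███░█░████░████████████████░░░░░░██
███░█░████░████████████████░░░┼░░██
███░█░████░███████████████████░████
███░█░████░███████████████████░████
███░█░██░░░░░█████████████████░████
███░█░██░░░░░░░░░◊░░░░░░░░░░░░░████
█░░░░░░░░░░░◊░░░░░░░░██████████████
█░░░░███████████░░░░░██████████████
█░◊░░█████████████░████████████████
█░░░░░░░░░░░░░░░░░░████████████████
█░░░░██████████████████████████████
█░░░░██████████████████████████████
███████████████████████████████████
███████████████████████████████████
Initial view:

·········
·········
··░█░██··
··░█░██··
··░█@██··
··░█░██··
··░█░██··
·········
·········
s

·········
··░█░██··
··░█░██··
··░█░██··
··░█@██··
··░█░██··
··░█░██··
·········
·········

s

··░█░██··
··░█░██··
··░█░██··
··░█░██··
··░█@██··
··░█░██··
··░█░██··
·········
·········

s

··░█░██··
··░█░██··
··░█░██··
··░█░██··
··░█@██··
··░█░██··
··░█░██··
·········
·········

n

··░█░██··
··░█░██··
··░█░██··
··░█░██··
··░█@██··
··░█░██··
··░█░██··
··░█░██··
·········

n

·········
··░█░██··
··░█░██··
··░█░██··
··░█@██··
··░█░██··
··░█░██··
··░█░██··
··░█░██··

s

··░█░██··
··░█░██··
··░█░██··
··░█░██··
··░█@██··
··░█░██··
··░█░██··
··░█░██··
·········
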